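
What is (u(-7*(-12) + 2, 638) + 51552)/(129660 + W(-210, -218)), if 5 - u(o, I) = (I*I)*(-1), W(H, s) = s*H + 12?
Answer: 152867/58484 ≈ 2.6138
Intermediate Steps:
W(H, s) = 12 + H*s (W(H, s) = H*s + 12 = 12 + H*s)
u(o, I) = 5 + I² (u(o, I) = 5 - I*I*(-1) = 5 - I²*(-1) = 5 - (-1)*I² = 5 + I²)
(u(-7*(-12) + 2, 638) + 51552)/(129660 + W(-210, -218)) = ((5 + 638²) + 51552)/(129660 + (12 - 210*(-218))) = ((5 + 407044) + 51552)/(129660 + (12 + 45780)) = (407049 + 51552)/(129660 + 45792) = 458601/175452 = 458601*(1/175452) = 152867/58484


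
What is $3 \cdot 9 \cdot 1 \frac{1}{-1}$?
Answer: $-27$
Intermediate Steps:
$3 \cdot 9 \cdot 1 \frac{1}{-1} = 27 \cdot 1 \left(-1\right) = 27 \left(-1\right) = -27$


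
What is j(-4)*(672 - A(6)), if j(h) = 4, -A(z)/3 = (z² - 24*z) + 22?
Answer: 1656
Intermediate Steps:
A(z) = -66 - 3*z² + 72*z (A(z) = -3*((z² - 24*z) + 22) = -3*(22 + z² - 24*z) = -66 - 3*z² + 72*z)
j(-4)*(672 - A(6)) = 4*(672 - (-66 - 3*6² + 72*6)) = 4*(672 - (-66 - 3*36 + 432)) = 4*(672 - (-66 - 108 + 432)) = 4*(672 - 1*258) = 4*(672 - 258) = 4*414 = 1656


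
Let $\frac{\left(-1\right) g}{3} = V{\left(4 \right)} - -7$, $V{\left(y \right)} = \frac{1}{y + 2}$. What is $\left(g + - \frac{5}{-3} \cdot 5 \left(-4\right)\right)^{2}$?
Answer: $\frac{108241}{36} \approx 3006.7$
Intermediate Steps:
$V{\left(y \right)} = \frac{1}{2 + y}$
$g = - \frac{43}{2}$ ($g = - 3 \left(\frac{1}{2 + 4} - -7\right) = - 3 \left(\frac{1}{6} + 7\right) = \left(-3\right) \frac{43}{6} = - \frac{43}{2} \approx -21.5$)
$\left(g + - \frac{5}{-3} \cdot 5 \left(-4\right)\right)^{2} = \left(- \frac{43}{2} + - \frac{5}{-3} \cdot 5 \left(-4\right)\right)^{2} = \left(- \frac{43}{2} + \left(-5\right) \left(- \frac{1}{3}\right) 5 \left(-4\right)\right)^{2} = \left(- \frac{43}{2} + \frac{5}{3} \cdot 5 \left(-4\right)\right)^{2} = \left(- \frac{43}{2} + \frac{25}{3} \left(-4\right)\right)^{2} = \left(- \frac{43}{2} - \frac{100}{3}\right)^{2} = \left(- \frac{329}{6}\right)^{2} = \frac{108241}{36}$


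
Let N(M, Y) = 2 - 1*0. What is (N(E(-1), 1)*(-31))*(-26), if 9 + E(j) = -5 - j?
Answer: 1612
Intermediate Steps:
E(j) = -14 - j (E(j) = -9 + (-5 - j) = -14 - j)
N(M, Y) = 2 (N(M, Y) = 2 + 0 = 2)
(N(E(-1), 1)*(-31))*(-26) = (2*(-31))*(-26) = -62*(-26) = 1612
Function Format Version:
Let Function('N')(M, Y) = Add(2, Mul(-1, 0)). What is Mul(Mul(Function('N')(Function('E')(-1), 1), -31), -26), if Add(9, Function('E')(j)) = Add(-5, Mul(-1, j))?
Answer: 1612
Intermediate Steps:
Function('E')(j) = Add(-14, Mul(-1, j)) (Function('E')(j) = Add(-9, Add(-5, Mul(-1, j))) = Add(-14, Mul(-1, j)))
Function('N')(M, Y) = 2 (Function('N')(M, Y) = Add(2, 0) = 2)
Mul(Mul(Function('N')(Function('E')(-1), 1), -31), -26) = Mul(Mul(2, -31), -26) = Mul(-62, -26) = 1612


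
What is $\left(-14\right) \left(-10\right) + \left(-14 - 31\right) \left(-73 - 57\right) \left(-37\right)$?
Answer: $-216310$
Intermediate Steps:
$\left(-14\right) \left(-10\right) + \left(-14 - 31\right) \left(-73 - 57\right) \left(-37\right) = 140 + \left(-45\right) \left(-130\right) \left(-37\right) = 140 + 5850 \left(-37\right) = 140 - 216450 = -216310$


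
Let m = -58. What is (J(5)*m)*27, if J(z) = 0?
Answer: 0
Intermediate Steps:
(J(5)*m)*27 = (0*(-58))*27 = 0*27 = 0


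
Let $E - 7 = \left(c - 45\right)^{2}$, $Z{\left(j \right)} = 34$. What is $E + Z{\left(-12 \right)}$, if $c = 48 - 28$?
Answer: $666$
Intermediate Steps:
$c = 20$
$E = 632$ ($E = 7 + \left(20 - 45\right)^{2} = 7 + \left(-25\right)^{2} = 7 + 625 = 632$)
$E + Z{\left(-12 \right)} = 632 + 34 = 666$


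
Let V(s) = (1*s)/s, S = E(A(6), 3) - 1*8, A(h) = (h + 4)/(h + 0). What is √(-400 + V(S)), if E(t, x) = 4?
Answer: I*√399 ≈ 19.975*I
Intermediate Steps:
A(h) = (4 + h)/h
S = -4 (S = 4 - 1*8 = 4 - 8 = -4)
V(s) = 1 (V(s) = s/s = 1)
√(-400 + V(S)) = √(-400 + 1) = √(-399) = I*√399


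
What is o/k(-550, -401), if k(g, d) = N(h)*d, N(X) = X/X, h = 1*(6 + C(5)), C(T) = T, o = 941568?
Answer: -941568/401 ≈ -2348.1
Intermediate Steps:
h = 11 (h = 1*(6 + 5) = 1*11 = 11)
N(X) = 1
k(g, d) = d (k(g, d) = 1*d = d)
o/k(-550, -401) = 941568/(-401) = 941568*(-1/401) = -941568/401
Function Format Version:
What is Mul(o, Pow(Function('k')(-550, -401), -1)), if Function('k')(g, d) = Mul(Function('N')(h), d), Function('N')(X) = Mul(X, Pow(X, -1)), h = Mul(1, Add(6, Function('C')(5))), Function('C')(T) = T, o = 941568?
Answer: Rational(-941568, 401) ≈ -2348.1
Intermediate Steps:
h = 11 (h = Mul(1, Add(6, 5)) = Mul(1, 11) = 11)
Function('N')(X) = 1
Function('k')(g, d) = d (Function('k')(g, d) = Mul(1, d) = d)
Mul(o, Pow(Function('k')(-550, -401), -1)) = Mul(941568, Pow(-401, -1)) = Mul(941568, Rational(-1, 401)) = Rational(-941568, 401)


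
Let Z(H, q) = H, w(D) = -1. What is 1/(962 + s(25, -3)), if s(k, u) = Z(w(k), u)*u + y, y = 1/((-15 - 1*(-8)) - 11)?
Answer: 18/17369 ≈ 0.0010363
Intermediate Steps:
y = -1/18 (y = 1/((-15 + 8) - 11) = 1/(-7 - 11) = 1/(-18) = -1/18 ≈ -0.055556)
s(k, u) = -1/18 - u (s(k, u) = -u - 1/18 = -1/18 - u)
1/(962 + s(25, -3)) = 1/(962 + (-1/18 - 1*(-3))) = 1/(962 + (-1/18 + 3)) = 1/(962 + 53/18) = 1/(17369/18) = 18/17369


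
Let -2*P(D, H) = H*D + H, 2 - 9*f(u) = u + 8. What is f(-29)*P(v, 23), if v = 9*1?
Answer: -2645/9 ≈ -293.89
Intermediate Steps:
f(u) = -⅔ - u/9 (f(u) = 2/9 - (u + 8)/9 = 2/9 - (8 + u)/9 = 2/9 + (-8/9 - u/9) = -⅔ - u/9)
v = 9
P(D, H) = -H/2 - D*H/2 (P(D, H) = -(H*D + H)/2 = -(D*H + H)/2 = -(H + D*H)/2 = -H/2 - D*H/2)
f(-29)*P(v, 23) = (-⅔ - ⅑*(-29))*(-½*23*(1 + 9)) = (-⅔ + 29/9)*(-½*23*10) = (23/9)*(-115) = -2645/9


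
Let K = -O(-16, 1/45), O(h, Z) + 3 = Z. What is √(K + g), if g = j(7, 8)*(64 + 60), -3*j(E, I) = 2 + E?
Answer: 19*I*√230/15 ≈ 19.21*I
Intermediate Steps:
j(E, I) = -⅔ - E/3 (j(E, I) = -(2 + E)/3 = -⅔ - E/3)
O(h, Z) = -3 + Z
K = 134/45 (K = -(-3 + 1/45) = -1*(-134/45) = 134/45 ≈ 2.9778)
g = -372 (g = (-⅔ - ⅓*7)*(64 + 60) = (-⅔ - 7/3)*124 = -3*124 = -372)
√(K + g) = √(134/45 - 372) = √(-16606/45) = 19*I*√230/15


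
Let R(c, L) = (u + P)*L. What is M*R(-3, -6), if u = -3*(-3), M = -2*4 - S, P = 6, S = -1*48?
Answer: -3600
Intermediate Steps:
S = -48
M = 40 (M = -2*4 - 1*(-48) = -8 + 48 = 40)
u = 9
R(c, L) = 15*L (R(c, L) = (9 + 6)*L = 15*L)
M*R(-3, -6) = 40*(15*(-6)) = 40*(-90) = -3600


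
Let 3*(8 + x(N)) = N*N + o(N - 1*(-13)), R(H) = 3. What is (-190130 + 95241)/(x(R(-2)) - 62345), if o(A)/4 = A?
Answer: 284667/186986 ≈ 1.5224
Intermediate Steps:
o(A) = 4*A
x(N) = 28/3 + N²/3 + 4*N/3 (x(N) = -8 + (N*N + 4*(N - 1*(-13)))/3 = -8 + (N² + 4*(N + 13))/3 = -8 + (N² + 4*(13 + N))/3 = -8 + (N² + (52 + 4*N))/3 = -8 + (52 + N² + 4*N)/3 = -8 + (52/3 + N²/3 + 4*N/3) = 28/3 + N²/3 + 4*N/3)
(-190130 + 95241)/(x(R(-2)) - 62345) = (-190130 + 95241)/((28/3 + (⅓)*3² + (4/3)*3) - 62345) = -94889/((28/3 + (⅓)*9 + 4) - 62345) = -94889/((28/3 + 3 + 4) - 62345) = -94889/(49/3 - 62345) = -94889/(-186986/3) = -94889*(-3/186986) = 284667/186986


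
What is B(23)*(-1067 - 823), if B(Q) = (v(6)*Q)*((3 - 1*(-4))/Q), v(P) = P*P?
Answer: -476280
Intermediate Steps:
v(P) = P**2
B(Q) = 252 (B(Q) = (6**2*Q)*((3 - 1*(-4))/Q) = (36*Q)*((3 + 4)/Q) = (36*Q)*(7/Q) = 252)
B(23)*(-1067 - 823) = 252*(-1067 - 823) = 252*(-1890) = -476280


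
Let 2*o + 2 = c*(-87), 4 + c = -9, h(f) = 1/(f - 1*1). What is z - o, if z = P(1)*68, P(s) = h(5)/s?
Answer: -1095/2 ≈ -547.50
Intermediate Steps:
h(f) = 1/(-1 + f) (h(f) = 1/(f - 1) = 1/(-1 + f))
c = -13 (c = -4 - 9 = -13)
P(s) = 1/(4*s) (P(s) = 1/((-1 + 5)*s) = 1/(4*s))
o = 1129/2 (o = -1 + (-13*(-87))/2 = -1 + (½)*1131 = -1 + 1131/2 = 1129/2 ≈ 564.50)
z = 17 (z = ((¼)/1)*68 = ((¼)*1)*68 = (¼)*68 = 17)
z - o = 17 - 1*1129/2 = 17 - 1129/2 = -1095/2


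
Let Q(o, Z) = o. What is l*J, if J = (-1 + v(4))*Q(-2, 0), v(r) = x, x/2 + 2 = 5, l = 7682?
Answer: -76820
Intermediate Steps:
x = 6 (x = -4 + 2*5 = -4 + 10 = 6)
v(r) = 6
J = -10 (J = (-1 + 6)*(-2) = 5*(-2) = -10)
l*J = 7682*(-10) = -76820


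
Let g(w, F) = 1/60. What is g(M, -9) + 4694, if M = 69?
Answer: 281641/60 ≈ 4694.0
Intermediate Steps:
g(w, F) = 1/60
g(M, -9) + 4694 = 1/60 + 4694 = 281641/60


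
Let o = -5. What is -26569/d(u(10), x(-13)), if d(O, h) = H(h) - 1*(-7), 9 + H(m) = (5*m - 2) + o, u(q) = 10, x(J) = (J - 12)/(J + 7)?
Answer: -159414/71 ≈ -2245.3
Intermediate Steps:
x(J) = (-12 + J)/(7 + J)
H(m) = -16 + 5*m (H(m) = -9 + ((5*m - 2) - 5) = -9 + ((-2 + 5*m) - 5) = -9 + (-7 + 5*m) = -16 + 5*m)
d(O, h) = -9 + 5*h (d(O, h) = (-16 + 5*h) - 1*(-7) = (-16 + 5*h) + 7 = -9 + 5*h)
-26569/d(u(10), x(-13)) = -26569/(-9 + 5*((-12 - 13)/(7 - 13))) = -26569/(-9 + 5*(-25/(-6))) = -26569/(-9 + 5*(-⅙*(-25))) = -26569/(-9 + 5*(25/6)) = -26569/(-9 + 125/6) = -26569/71/6 = -26569*6/71 = -159414/71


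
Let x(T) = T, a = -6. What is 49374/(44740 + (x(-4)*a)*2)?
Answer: 24687/22394 ≈ 1.1024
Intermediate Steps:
49374/(44740 + (x(-4)*a)*2) = 49374/(44740 - 4*(-6)*2) = 49374/(44740 + 24*2) = 49374/(44740 + 48) = 49374/44788 = 49374*(1/44788) = 24687/22394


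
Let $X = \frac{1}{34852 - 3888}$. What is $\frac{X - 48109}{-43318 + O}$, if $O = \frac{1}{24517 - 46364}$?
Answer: $\frac{32544319647525}{29303349496508} \approx 1.1106$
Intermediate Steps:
$X = \frac{1}{30964} \approx 3.2296 \cdot 10^{-5}$
$O = - \frac{1}{21847}$ ($O = \frac{1}{-21847} = - \frac{1}{21847} \approx -4.5773 \cdot 10^{-5}$)
$\frac{X - 48109}{-43318 + O} = \frac{\frac{1}{30964} - 48109}{-43318 - \frac{1}{21847}} = - \frac{1489647075}{30964 \left(- \frac{946368347}{21847}\right)} = \left(- \frac{1489647075}{30964}\right) \left(- \frac{21847}{946368347}\right) = \frac{32544319647525}{29303349496508}$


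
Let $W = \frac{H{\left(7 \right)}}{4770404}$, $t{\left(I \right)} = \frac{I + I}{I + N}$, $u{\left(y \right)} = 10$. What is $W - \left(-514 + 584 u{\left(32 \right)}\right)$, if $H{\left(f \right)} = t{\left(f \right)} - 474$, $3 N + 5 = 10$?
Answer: $- \frac{330293238293}{62015252} \approx -5326.0$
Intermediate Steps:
$N = \frac{5}{3}$ ($N = - \frac{5}{3} + \frac{1}{3} \cdot 10 = - \frac{5}{3} + \frac{10}{3} = \frac{5}{3} \approx 1.6667$)
$t{\left(I \right)} = \frac{2 I}{\frac{5}{3} + I}$ ($t{\left(I \right)} = \frac{I + I}{I + \frac{5}{3}} = \frac{2 I}{\frac{5}{3} + I}$)
$H{\left(f \right)} = -474 + \frac{6 f}{5 + 3 f}$ ($H{\left(f \right)} = \frac{6 f}{5 + 3 f} - 474 = -474 + \frac{6 f}{5 + 3 f}$)
$W = - \frac{6141}{62015252}$ ($W = \frac{6 \frac{1}{5 + 3 \cdot 7} \left(-395 - 1652\right)}{4770404} = \frac{6 \left(-395 - 1652\right)}{5 + 21} \cdot \frac{1}{4770404} = 6 \cdot \frac{1}{26} \left(-2047\right) \frac{1}{4770404} = \left(- \frac{6141}{13}\right) \frac{1}{4770404} = - \frac{6141}{62015252} \approx -9.9024 \cdot 10^{-5}$)
$W - \left(-514 + 584 u{\left(32 \right)}\right) = - \frac{6141}{62015252} + \left(514 - 5840\right) = - \frac{6141}{62015252} - 5326 = - \frac{330293238293}{62015252}$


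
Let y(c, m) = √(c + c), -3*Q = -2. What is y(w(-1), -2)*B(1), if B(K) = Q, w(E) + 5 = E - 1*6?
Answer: 4*I*√6/3 ≈ 3.266*I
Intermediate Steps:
Q = ⅔ (Q = -⅓*(-2) = ⅔ ≈ 0.66667)
w(E) = -11 + E (w(E) = -5 + (E - 1*6) = -5 + (E - 6) = -5 + (-6 + E) = -11 + E)
B(K) = ⅔
y(c, m) = √2*√c (y(c, m) = √(2*c) = √2*√c)
y(w(-1), -2)*B(1) = (√2*√(-11 - 1))*(⅔) = (√2*√(-12))*(⅔) = (√2*(2*I*√3))*(⅔) = (2*I*√6)*(⅔) = 4*I*√6/3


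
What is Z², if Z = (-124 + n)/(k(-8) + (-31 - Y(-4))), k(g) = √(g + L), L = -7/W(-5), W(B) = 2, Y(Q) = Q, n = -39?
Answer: 106276/(54 - I*√46)² ≈ 34.765 + 8.8729*I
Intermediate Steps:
L = -7/2 ≈ -3.5000
k(g) = √(-7/2 + g) (k(g) = √(g - 7/2) = √(-7/2 + g))
Z = -163/(-27 + I*√46/2) (Z = (-124 - 39)/(√(-14 + 4*(-8))/2 + (-31 - 1*(-4))) = -163/(√(-14 - 32)/2 + (-31 + 4)) = -163/(√(-46)/2 - 27) = -163/((I*√46)/2 - 27) = -163/(I*√46/2 - 27) = -163/(-27 + I*√46/2) ≈ 5.9433 + 0.74647*I)
Z² = (8802/1481 + 163*I*√46/1481)²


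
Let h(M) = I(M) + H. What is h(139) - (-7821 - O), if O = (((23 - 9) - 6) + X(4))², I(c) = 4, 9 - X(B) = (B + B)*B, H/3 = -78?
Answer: 7816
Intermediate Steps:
H = -234 (H = 3*(-78) = -234)
X(B) = 9 - 2*B² (X(B) = 9 - (B + B)*B = 9 - 2*B*B = 9 - 2*B²)
h(M) = -230 (h(M) = 4 - 234 = -230)
O = 225 (O = (((23 - 9) - 6) + (9 - 2*4²))² = ((14 - 6) + (9 - 2*16))² = (8 + (9 - 32))² = (8 - 23)² = (-15)² = 225)
h(139) - (-7821 - O) = -230 - (-7821 - 1*225) = -230 - (-7821 - 225) = -230 - 1*(-8046) = -230 + 8046 = 7816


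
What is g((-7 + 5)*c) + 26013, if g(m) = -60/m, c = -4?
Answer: 52011/2 ≈ 26006.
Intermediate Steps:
g((-7 + 5)*c) + 26013 = -60*(-1/(4*(-7 + 5))) + 26013 = -60/((-2*(-4))) + 26013 = -60/8 + 26013 = -60*1/8 + 26013 = -15/2 + 26013 = 52011/2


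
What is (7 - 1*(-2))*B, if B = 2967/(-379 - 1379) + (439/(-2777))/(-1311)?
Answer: -10801027887/711139714 ≈ -15.188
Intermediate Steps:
B = -3600342629/2133419142 (B = 2967/(-1758) + (439*(-1/2777))*(-1/1311) = 2967*(-1/1758) - 439/2777*(-1/1311) = -989/586 + 439/3640647 = -3600342629/2133419142 ≈ -1.6876)
(7 - 1*(-2))*B = (7 - 1*(-2))*(-3600342629/2133419142) = (7 + 2)*(-3600342629/2133419142) = 9*(-3600342629/2133419142) = -10801027887/711139714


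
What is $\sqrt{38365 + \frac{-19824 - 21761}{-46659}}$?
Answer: $\frac{2 \sqrt{20881233681270}}{46659} \approx 195.87$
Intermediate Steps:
$\sqrt{38365 + \frac{-19824 - 21761}{-46659}} = \sqrt{38365 - - \frac{41585}{46659}} = \sqrt{38365 + \frac{41585}{46659}} = \sqrt{\frac{1790114120}{46659}} = \frac{2 \sqrt{20881233681270}}{46659}$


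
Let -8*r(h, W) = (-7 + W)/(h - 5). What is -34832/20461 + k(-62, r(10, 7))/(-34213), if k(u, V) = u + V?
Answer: -170062662/100004599 ≈ -1.7005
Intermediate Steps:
r(h, W) = -(-7 + W)/(8*(-5 + h)) (r(h, W) = -(-7 + W)/(8*(h - 5)) = -(-7 + W)/(8*(-5 + h)))
k(u, V) = V + u
-34832/20461 + k(-62, r(10, 7))/(-34213) = -34832/20461 + ((7 - 1*7)/(8*(-5 + 10)) - 62)/(-34213) = -34832*1/20461 + ((1/8)*(7 - 7)/5 - 62)*(-1/34213) = -4976/2923 + ((1/8)*(1/5)*0 - 62)*(-1/34213) = -4976/2923 + (0 - 62)*(-1/34213) = -4976/2923 - 62*(-1/34213) = -4976/2923 + 62/34213 = -170062662/100004599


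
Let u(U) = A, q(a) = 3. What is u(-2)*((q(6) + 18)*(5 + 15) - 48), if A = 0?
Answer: 0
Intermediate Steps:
u(U) = 0
u(-2)*((q(6) + 18)*(5 + 15) - 48) = 0*((3 + 18)*(5 + 15) - 48) = 0*(21*20 - 48) = 0*(420 - 48) = 0*372 = 0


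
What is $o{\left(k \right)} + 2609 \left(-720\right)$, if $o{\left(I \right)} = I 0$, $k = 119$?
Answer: $-1878480$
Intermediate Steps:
$o{\left(I \right)} = 0$
$o{\left(k \right)} + 2609 \left(-720\right) = 0 + 2609 \left(-720\right) = 0 - 1878480 = -1878480$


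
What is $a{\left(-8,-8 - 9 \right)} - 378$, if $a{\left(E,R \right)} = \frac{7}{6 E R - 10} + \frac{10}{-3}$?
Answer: $- \frac{922043}{2418} \approx -381.32$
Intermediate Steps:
$a{\left(E,R \right)} = - \frac{10}{3} + \frac{7}{-10 + 6 E R}$ ($a{\left(E,R \right)} = \frac{7}{6 E R - 10} + 10 \left(- \frac{1}{3}\right) = \frac{7}{-10 + 6 E R} - \frac{10}{3} = - \frac{10}{3} + \frac{7}{-10 + 6 E R}$)
$a{\left(-8,-8 - 9 \right)} - 378 = \frac{121 - - 480 \left(-8 - 9\right)}{6 \left(-5 + 3 \left(-8\right) \left(-8 - 9\right)\right)} - 378 = \frac{121 - \left(-480\right) \left(-17\right)}{6 \left(-5 + 3 \left(-8\right) \left(-17\right)\right)} - 378 = \frac{121 - 8160}{6 \left(-5 + 408\right)} - 378 = \frac{1}{6} \cdot \frac{1}{403} \left(-8039\right) - 378 = - \frac{8039}{2418} - 378 = - \frac{922043}{2418}$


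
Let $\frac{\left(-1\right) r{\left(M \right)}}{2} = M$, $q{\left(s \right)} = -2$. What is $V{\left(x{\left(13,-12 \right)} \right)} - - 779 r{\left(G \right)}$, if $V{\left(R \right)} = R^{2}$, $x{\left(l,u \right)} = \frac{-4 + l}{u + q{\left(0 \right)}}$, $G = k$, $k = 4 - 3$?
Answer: $- \frac{305287}{196} \approx -1557.6$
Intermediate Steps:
$k = 1$
$G = 1$
$r{\left(M \right)} = - 2 M$
$x{\left(l,u \right)} = \frac{-4 + l}{-2 + u}$ ($x{\left(l,u \right)} = \frac{-4 + l}{u - 2} = \frac{-4 + l}{-2 + u}$)
$V{\left(x{\left(13,-12 \right)} \right)} - - 779 r{\left(G \right)} = \left(\frac{-4 + 13}{-2 - 12}\right)^{2} - - 779 \left(\left(-2\right) 1\right) = \left(\frac{1}{-14} \cdot 9\right)^{2} - \left(-779\right) \left(-2\right) = \left(\left(- \frac{1}{14}\right) 9\right)^{2} - 1558 = \left(- \frac{9}{14}\right)^{2} - 1558 = \frac{81}{196} - 1558 = - \frac{305287}{196}$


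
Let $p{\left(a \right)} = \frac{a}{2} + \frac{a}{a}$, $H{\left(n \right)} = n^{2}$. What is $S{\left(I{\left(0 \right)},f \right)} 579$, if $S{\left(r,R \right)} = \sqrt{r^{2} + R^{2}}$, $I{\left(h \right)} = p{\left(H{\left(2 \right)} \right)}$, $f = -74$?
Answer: $579 \sqrt{5485} \approx 42881.0$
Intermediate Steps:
$p{\left(a \right)} = 1 + \frac{a}{2}$ ($p{\left(a \right)} = a \frac{1}{2} + 1 = \frac{a}{2} + 1 = 1 + \frac{a}{2}$)
$I{\left(h \right)} = 3$ ($I{\left(h \right)} = 1 + \frac{2^{2}}{2} = 1 + \frac{1}{2} \cdot 4 = 1 + 2 = 3$)
$S{\left(r,R \right)} = \sqrt{R^{2} + r^{2}}$
$S{\left(I{\left(0 \right)},f \right)} 579 = \sqrt{\left(-74\right)^{2} + 3^{2}} \cdot 579 = \sqrt{5476 + 9} \cdot 579 = \sqrt{5485} \cdot 579 = 579 \sqrt{5485}$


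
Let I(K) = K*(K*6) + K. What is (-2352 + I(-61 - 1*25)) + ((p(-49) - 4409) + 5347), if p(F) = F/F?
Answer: 42877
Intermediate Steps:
p(F) = 1
I(K) = K + 6*K**2 (I(K) = K*(6*K) + K = 6*K**2 + K = K + 6*K**2)
(-2352 + I(-61 - 1*25)) + ((p(-49) - 4409) + 5347) = (-2352 + (-61 - 1*25)*(1 + 6*(-61 - 1*25))) + ((1 - 4409) + 5347) = (-2352 + (-61 - 25)*(1 + 6*(-61 - 25))) + (-4408 + 5347) = (-2352 - 86*(1 + 6*(-86))) + 939 = (-2352 - 86*(1 - 516)) + 939 = (-2352 - 86*(-515)) + 939 = (-2352 + 44290) + 939 = 41938 + 939 = 42877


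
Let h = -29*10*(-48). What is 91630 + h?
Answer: 105550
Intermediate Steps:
h = 13920 (h = -290*(-48) = 13920)
91630 + h = 91630 + 13920 = 105550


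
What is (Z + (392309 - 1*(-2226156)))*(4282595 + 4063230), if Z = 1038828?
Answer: 30523127351725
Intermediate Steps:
(Z + (392309 - 1*(-2226156)))*(4282595 + 4063230) = (1038828 + (392309 - 1*(-2226156)))*(4282595 + 4063230) = (1038828 + (392309 + 2226156))*8345825 = (1038828 + 2618465)*8345825 = 3657293*8345825 = 30523127351725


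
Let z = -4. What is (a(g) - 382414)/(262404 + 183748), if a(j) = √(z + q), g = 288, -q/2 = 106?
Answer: -191207/223076 + 3*I*√6/223076 ≈ -0.85714 + 3.2942e-5*I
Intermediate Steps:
q = -212 (q = -2*106 = -212)
a(j) = 6*I*√6 (a(j) = √(-4 - 212) = √(-216) = 6*I*√6)
(a(g) - 382414)/(262404 + 183748) = (6*I*√6 - 382414)/(262404 + 183748) = (-382414 + 6*I*√6)/446152 = (-382414 + 6*I*√6)*(1/446152) = -191207/223076 + 3*I*√6/223076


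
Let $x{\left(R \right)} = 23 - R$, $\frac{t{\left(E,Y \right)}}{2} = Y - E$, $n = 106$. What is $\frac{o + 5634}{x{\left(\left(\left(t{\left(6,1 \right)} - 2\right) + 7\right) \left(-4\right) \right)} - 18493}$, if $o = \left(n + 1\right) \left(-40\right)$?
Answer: $- \frac{677}{9245} \approx -0.073229$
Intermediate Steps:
$o = -4280$ ($o = \left(106 + 1\right) \left(-40\right) = 107 \left(-40\right) = -4280$)
$t{\left(E,Y \right)} = - 2 E + 2 Y$ ($t{\left(E,Y \right)} = 2 \left(Y - E\right) = - 2 E + 2 Y$)
$\frac{o + 5634}{x{\left(\left(\left(t{\left(6,1 \right)} - 2\right) + 7\right) \left(-4\right) \right)} - 18493} = \frac{-4280 + 5634}{\left(23 - \left(\left(\left(\left(-2\right) 6 + 2 \cdot 1\right) - 2\right) + 7\right) \left(-4\right)\right) - 18493} = \frac{1354}{\left(23 - \left(\left(\left(-12 + 2\right) - 2\right) + 7\right) \left(-4\right)\right) - 18493} = \frac{1354}{\left(23 - \left(\left(-10 - 2\right) + 7\right) \left(-4\right)\right) - 18493} = \frac{1354}{\left(23 - \left(-12 + 7\right) \left(-4\right)\right) - 18493} = \frac{1354}{\left(23 - \left(-5\right) \left(-4\right)\right) - 18493} = \frac{1354}{\left(23 - 20\right) - 18493} = \frac{1354}{3 - 18493} = \frac{1354}{-18490} = 1354 \left(- \frac{1}{18490}\right) = - \frac{677}{9245}$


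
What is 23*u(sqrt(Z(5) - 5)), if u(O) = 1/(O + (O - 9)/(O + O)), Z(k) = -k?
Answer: 46*sqrt(10)/(sqrt(10) + 29*I) ≈ 0.54054 - 4.9571*I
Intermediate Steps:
u(O) = 1/(O + (-9 + O)/(2*O)) (u(O) = 1/(O + (-9 + O)/((2*O))) = 1/(O + (-9 + O)*(1/(2*O))) = 1/(O + (-9 + O)/(2*O)))
23*u(sqrt(Z(5) - 5)) = 23*(2*sqrt(-1*5 - 5)/(-9 + sqrt(-1*5 - 5) + 2*(sqrt(-1*5 - 5))**2)) = 23*(2*sqrt(-5 - 5)/(-9 + sqrt(-5 - 5) + 2*(sqrt(-5 - 5))**2)) = 23*(2*sqrt(-10)/(-9 + sqrt(-10) + 2*(sqrt(-10))**2)) = 23*(2*(I*sqrt(10))/(-9 + I*sqrt(10) + 2*(I*sqrt(10))**2)) = 23*(2*(I*sqrt(10))/(-9 + I*sqrt(10) + 2*(-10))) = 23*(2*(I*sqrt(10))/(-9 + I*sqrt(10) - 20)) = 23*(2*(I*sqrt(10))/(-29 + I*sqrt(10))) = 23*(2*I*sqrt(10)/(-29 + I*sqrt(10))) = 46*I*sqrt(10)/(-29 + I*sqrt(10))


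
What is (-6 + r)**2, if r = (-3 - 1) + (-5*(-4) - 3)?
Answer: 49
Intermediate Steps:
r = 13 (r = -4 + (20 - 3) = -4 + 17 = 13)
(-6 + r)**2 = (-6 + 13)**2 = 7**2 = 49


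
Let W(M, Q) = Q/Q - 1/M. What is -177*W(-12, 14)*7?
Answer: -5369/4 ≈ -1342.3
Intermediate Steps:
W(M, Q) = 1 - 1/M
-177*W(-12, 14)*7 = -177*(-1 - 12)/(-12)*7 = -(-59)*(-13)/4*7 = -177*13/12*7 = -767/4*7 = -5369/4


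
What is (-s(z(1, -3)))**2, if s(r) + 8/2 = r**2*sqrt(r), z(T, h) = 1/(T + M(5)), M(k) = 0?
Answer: 9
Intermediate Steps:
z(T, h) = 1/T (z(T, h) = 1/(T + 0) = 1/T)
s(r) = -4 + r**(5/2) (s(r) = -4 + r**2*sqrt(r) = -4 + r**(5/2))
(-s(z(1, -3)))**2 = (-(-4 + (1/1)**(5/2)))**2 = (-(-4 + 1**(5/2)))**2 = (-(-4 + 1))**2 = (-1*(-3))**2 = 3**2 = 9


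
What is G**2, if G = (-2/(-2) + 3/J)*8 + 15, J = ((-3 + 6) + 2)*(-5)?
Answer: 303601/625 ≈ 485.76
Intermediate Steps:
J = -25 (J = (3 + 2)*(-5) = 5*(-5) = -25)
G = 551/25 (G = (-2/(-2) + 3/(-25))*8 + 15 = (-2*(-1/2) + 3*(-1/25))*8 + 15 = (1 - 3/25)*8 + 15 = (22/25)*8 + 15 = 176/25 + 15 = 551/25 ≈ 22.040)
G**2 = (551/25)**2 = 303601/625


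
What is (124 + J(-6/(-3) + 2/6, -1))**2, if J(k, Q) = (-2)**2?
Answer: 16384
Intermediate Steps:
J(k, Q) = 4
(124 + J(-6/(-3) + 2/6, -1))**2 = (124 + 4)**2 = 128**2 = 16384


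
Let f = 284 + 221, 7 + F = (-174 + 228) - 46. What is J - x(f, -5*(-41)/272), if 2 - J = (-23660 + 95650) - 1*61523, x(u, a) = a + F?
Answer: -2846957/272 ≈ -10467.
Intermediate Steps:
F = 1 (F = -7 + ((-174 + 228) - 46) = -7 + (54 - 46) = -7 + 8 = 1)
f = 505
x(u, a) = 1 + a (x(u, a) = a + 1 = 1 + a)
J = -10465 (J = 2 - ((-23660 + 95650) - 1*61523) = 2 - (71990 - 61523) = 2 - 1*10467 = 2 - 10467 = -10465)
J - x(f, -5*(-41)/272) = -10465 - (1 - 5*(-41)/272) = -10465 - (1 + 205*(1/272)) = -10465 - (1 + 205/272) = -10465 - 1*477/272 = -10465 - 477/272 = -2846957/272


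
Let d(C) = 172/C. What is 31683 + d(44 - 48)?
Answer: 31640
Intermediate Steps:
31683 + d(44 - 48) = 31683 + 172/(44 - 48) = 31683 + 172/(-4) = 31683 + 172*(-¼) = 31683 - 43 = 31640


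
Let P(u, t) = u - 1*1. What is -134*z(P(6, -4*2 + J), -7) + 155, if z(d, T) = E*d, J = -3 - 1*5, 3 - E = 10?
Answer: 4845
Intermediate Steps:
E = -7 (E = 3 - 1*10 = 3 - 10 = -7)
J = -8 (J = -3 - 5 = -8)
P(u, t) = -1 + u (P(u, t) = u - 1 = -1 + u)
z(d, T) = -7*d
-134*z(P(6, -4*2 + J), -7) + 155 = -(-938)*(-1 + 6) + 155 = -(-938)*5 + 155 = -134*(-35) + 155 = 4690 + 155 = 4845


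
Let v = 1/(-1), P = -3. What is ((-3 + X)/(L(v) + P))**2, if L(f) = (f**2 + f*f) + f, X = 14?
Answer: 121/4 ≈ 30.250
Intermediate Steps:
v = -1
L(f) = f + 2*f**2 (L(f) = (f**2 + f**2) + f = 2*f**2 + f = f + 2*f**2)
((-3 + X)/(L(v) + P))**2 = ((-3 + 14)/(-(1 + 2*(-1)) - 3))**2 = (11/(-(1 - 2) - 3))**2 = (11/(-1*(-1) - 3))**2 = (11/(1 - 3))**2 = (11/(-2))**2 = (11*(-1/2))**2 = (-11/2)**2 = 121/4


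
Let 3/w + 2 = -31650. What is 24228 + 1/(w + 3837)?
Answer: 2942459644040/121448721 ≈ 24228.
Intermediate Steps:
w = -3/31652 (w = 3/(-2 - 31650) = 3/(-31652) = 3*(-1/31652) = -3/31652 ≈ -9.4781e-5)
24228 + 1/(w + 3837) = 24228 + 1/(-3/31652 + 3837) = 24228 + 1/(121448721/31652) = 24228 + 31652/121448721 = 2942459644040/121448721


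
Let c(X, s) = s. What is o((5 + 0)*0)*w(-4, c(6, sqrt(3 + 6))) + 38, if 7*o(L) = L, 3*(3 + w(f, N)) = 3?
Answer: 38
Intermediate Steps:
w(f, N) = -2 (w(f, N) = -3 + (1/3)*3 = -3 + 1 = -2)
o(L) = L/7
o((5 + 0)*0)*w(-4, c(6, sqrt(3 + 6))) + 38 = (((5 + 0)*0)/7)*(-2) + 38 = ((5*0)/7)*(-2) + 38 = ((1/7)*0)*(-2) + 38 = 0*(-2) + 38 = 0 + 38 = 38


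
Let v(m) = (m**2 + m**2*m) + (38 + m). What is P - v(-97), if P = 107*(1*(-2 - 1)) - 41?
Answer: 902961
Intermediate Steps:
v(m) = 38 + m + m**2 + m**3 (v(m) = (m**2 + m**3) + (38 + m) = 38 + m + m**2 + m**3)
P = -362 (P = 107*(1*(-3)) - 41 = 107*(-3) - 41 = -321 - 41 = -362)
P - v(-97) = -362 - (38 - 97 + (-97)**2 + (-97)**3) = -362 - (38 - 97 + 9409 - 912673) = -362 - 1*(-903323) = -362 + 903323 = 902961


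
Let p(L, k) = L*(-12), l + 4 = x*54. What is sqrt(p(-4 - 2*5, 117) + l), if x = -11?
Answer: I*sqrt(430) ≈ 20.736*I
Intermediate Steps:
l = -598 (l = -4 - 11*54 = -4 - 594 = -598)
p(L, k) = -12*L
sqrt(p(-4 - 2*5, 117) + l) = sqrt(-12*(-4 - 2*5) - 598) = sqrt(-12*(-4 - 10) - 598) = sqrt(-12*(-14) - 598) = sqrt(168 - 598) = sqrt(-430) = I*sqrt(430)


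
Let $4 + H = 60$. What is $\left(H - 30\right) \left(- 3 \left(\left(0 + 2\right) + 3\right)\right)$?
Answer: $-390$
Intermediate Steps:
$H = 56$ ($H = -4 + 60 = 56$)
$\left(H - 30\right) \left(- 3 \left(\left(0 + 2\right) + 3\right)\right) = \left(56 - 30\right) \left(- 3 \left(\left(0 + 2\right) + 3\right)\right) = 26 \left(- 3 \left(2 + 3\right)\right) = 26 \left(\left(-3\right) 5\right) = 26 \left(-15\right) = -390$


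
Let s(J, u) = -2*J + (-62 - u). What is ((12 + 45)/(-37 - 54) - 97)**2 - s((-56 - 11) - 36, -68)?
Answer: 77169884/8281 ≈ 9318.9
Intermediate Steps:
s(J, u) = -62 - u - 2*J
((12 + 45)/(-37 - 54) - 97)**2 - s((-56 - 11) - 36, -68) = ((12 + 45)/(-37 - 54) - 97)**2 - (-62 - 1*(-68) - 2*((-56 - 11) - 36)) = (57/(-91) - 97)**2 - (-62 + 68 - 2*(-67 - 36)) = (57*(-1/91) - 97)**2 - (-62 + 68 - 2*(-103)) = (-57/91 - 97)**2 - (-62 + 68 + 206) = (-8884/91)**2 - 1*212 = 78925456/8281 - 212 = 77169884/8281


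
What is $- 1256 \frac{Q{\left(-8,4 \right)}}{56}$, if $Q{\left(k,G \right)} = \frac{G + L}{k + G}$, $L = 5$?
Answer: $\frac{1413}{28} \approx 50.464$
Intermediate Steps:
$Q{\left(k,G \right)} = \frac{5 + G}{G + k}$ ($Q{\left(k,G \right)} = \frac{G + 5}{k + G} = \frac{5 + G}{G + k}$)
$- 1256 \frac{Q{\left(-8,4 \right)}}{56} = - 1256 \frac{\frac{1}{4 - 8} \left(5 + 4\right)}{56} = - 1256 \frac{1}{-4} \cdot 9 \cdot \frac{1}{56} = - 1256 \left(- \frac{1}{4}\right) 9 \cdot \frac{1}{56} = - 1256 \left(\left(- \frac{9}{4}\right) \frac{1}{56}\right) = \left(-1256\right) \left(- \frac{9}{224}\right) = \frac{1413}{28}$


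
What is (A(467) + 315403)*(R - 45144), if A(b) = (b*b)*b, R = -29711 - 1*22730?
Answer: -9969573037110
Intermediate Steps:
R = -52441 (R = -29711 - 22730 = -52441)
A(b) = b³ (A(b) = b²*b = b³)
(A(467) + 315403)*(R - 45144) = (467³ + 315403)*(-52441 - 45144) = (101847563 + 315403)*(-97585) = 102162966*(-97585) = -9969573037110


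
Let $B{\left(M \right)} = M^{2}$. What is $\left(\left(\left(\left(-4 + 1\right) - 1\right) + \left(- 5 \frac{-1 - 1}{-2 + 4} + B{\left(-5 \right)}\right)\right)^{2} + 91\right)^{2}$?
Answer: $588289$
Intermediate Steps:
$\left(\left(\left(\left(-4 + 1\right) - 1\right) + \left(- 5 \frac{-1 - 1}{-2 + 4} + B{\left(-5 \right)}\right)\right)^{2} + 91\right)^{2} = \left(\left(\left(\left(-4 + 1\right) - 1\right) + \left(- 5 \frac{-1 - 1}{-2 + 4} + \left(-5\right)^{2}\right)\right)^{2} + 91\right)^{2} = \left(\left(\left(-3 - 1\right) + \left(- 5 \left(- \frac{2}{2}\right) + 25\right)\right)^{2} + 91\right)^{2} = \left(\left(-4 + \left(- 5 \left(\left(-2\right) \frac{1}{2}\right) + 25\right)\right)^{2} + 91\right)^{2} = \left(\left(-4 + \left(\left(-5\right) \left(-1\right) + 25\right)\right)^{2} + 91\right)^{2} = \left(\left(-4 + \left(5 + 25\right)\right)^{2} + 91\right)^{2} = \left(\left(-4 + 30\right)^{2} + 91\right)^{2} = \left(26^{2} + 91\right)^{2} = \left(676 + 91\right)^{2} = 767^{2} = 588289$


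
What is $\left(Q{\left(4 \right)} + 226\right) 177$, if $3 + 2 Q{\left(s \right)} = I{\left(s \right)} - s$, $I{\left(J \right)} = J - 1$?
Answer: $39648$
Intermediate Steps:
$I{\left(J \right)} = -1 + J$ ($I{\left(J \right)} = J - 1 = -1 + J$)
$Q{\left(s \right)} = -2$ ($Q{\left(s \right)} = - \frac{3}{2} + \frac{\left(-1 + s\right) - s}{2} = - \frac{3}{2} + \frac{1}{2} \left(-1\right) = - \frac{3}{2} - \frac{1}{2} = -2$)
$\left(Q{\left(4 \right)} + 226\right) 177 = \left(-2 + 226\right) 177 = 224 \cdot 177 = 39648$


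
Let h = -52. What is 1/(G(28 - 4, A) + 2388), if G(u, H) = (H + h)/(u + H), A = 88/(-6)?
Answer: 7/16666 ≈ 0.00042002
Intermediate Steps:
A = -44/3 (A = 88*(-⅙) = -44/3 ≈ -14.667)
G(u, H) = (-52 + H)/(H + u) (G(u, H) = (H - 52)/(u + H) = (-52 + H)/(H + u))
1/(G(28 - 4, A) + 2388) = 1/((-52 - 44/3)/(-44/3 + (28 - 4)) + 2388) = 1/(-200/3/(-44/3 + 24) + 2388) = 1/(-200/3/(28/3) + 2388) = 1/((3/28)*(-200/3) + 2388) = 1/(-50/7 + 2388) = 1/(16666/7) = 7/16666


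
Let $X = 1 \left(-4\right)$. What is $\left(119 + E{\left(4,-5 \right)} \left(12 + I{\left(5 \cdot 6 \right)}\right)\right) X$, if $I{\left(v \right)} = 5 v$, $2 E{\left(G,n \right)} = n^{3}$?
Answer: $40024$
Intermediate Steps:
$E{\left(G,n \right)} = \frac{n^{3}}{2}$
$X = -4$
$\left(119 + E{\left(4,-5 \right)} \left(12 + I{\left(5 \cdot 6 \right)}\right)\right) X = \left(119 + \frac{\left(-5\right)^{3}}{2} \left(12 + 5 \cdot 5 \cdot 6\right)\right) \left(-4\right) = \left(119 + \frac{1}{2} \left(-125\right) \left(12 + 5 \cdot 30\right)\right) \left(-4\right) = \left(119 - \frac{125 \left(12 + 150\right)}{2}\right) \left(-4\right) = \left(119 - 10125\right) \left(-4\right) = \left(-10006\right) \left(-4\right) = 40024$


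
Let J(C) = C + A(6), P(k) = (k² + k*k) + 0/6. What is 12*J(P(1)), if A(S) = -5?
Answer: -36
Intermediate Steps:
P(k) = 2*k² (P(k) = (k² + k²) + 0*(⅙) = 2*k² + 0 = 2*k²)
J(C) = -5 + C (J(C) = C - 5 = -5 + C)
12*J(P(1)) = 12*(-5 + 2*1²) = 12*(-5 + 2*1) = 12*(-5 + 2) = 12*(-3) = -36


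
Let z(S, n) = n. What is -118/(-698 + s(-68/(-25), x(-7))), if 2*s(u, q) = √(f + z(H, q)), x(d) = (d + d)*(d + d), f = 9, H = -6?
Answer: 329456/1948611 + 236*√205/1948611 ≈ 0.17081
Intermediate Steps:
x(d) = 4*d² (x(d) = (2*d)*(2*d) = 4*d²)
s(u, q) = √(9 + q)/2
-118/(-698 + s(-68/(-25), x(-7))) = -118/(-698 + √(9 + 4*(-7)²)/2) = -118/(-698 + √(9 + 4*49)/2) = -118/(-698 + √(9 + 196)/2) = -118/(-698 + √205/2)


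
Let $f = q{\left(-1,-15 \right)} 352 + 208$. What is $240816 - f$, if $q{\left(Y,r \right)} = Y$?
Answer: $240960$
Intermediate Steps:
$f = -144$ ($f = \left(-1\right) 352 + 208 = -352 + 208 = -144$)
$240816 - f = 240816 - -144 = 240816 + 144 = 240960$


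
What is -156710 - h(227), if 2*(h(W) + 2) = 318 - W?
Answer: -313507/2 ≈ -1.5675e+5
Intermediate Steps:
h(W) = 157 - W/2 (h(W) = -2 + (318 - W)/2 = -2 + (159 - W/2) = 157 - W/2)
-156710 - h(227) = -156710 - (157 - ½*227) = -156710 - (157 - 227/2) = -156710 - 1*87/2 = -156710 - 87/2 = -313507/2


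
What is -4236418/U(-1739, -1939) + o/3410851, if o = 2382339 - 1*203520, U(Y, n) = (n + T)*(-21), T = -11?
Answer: -7180283966834/69837174225 ≈ -102.81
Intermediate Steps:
U(Y, n) = 231 - 21*n (U(Y, n) = (n - 11)*(-21) = (-11 + n)*(-21) = 231 - 21*n)
o = 2178819 (o = 2382339 - 203520 = 2178819)
-4236418/U(-1739, -1939) + o/3410851 = -4236418/(231 - 21*(-1939)) + 2178819/3410851 = -4236418/(231 + 40719) + 2178819*(1/3410851) = -4236418/40950 + 2178819/3410851 = -4236418*1/40950 + 2178819/3410851 = -2118209/20475 + 2178819/3410851 = -7180283966834/69837174225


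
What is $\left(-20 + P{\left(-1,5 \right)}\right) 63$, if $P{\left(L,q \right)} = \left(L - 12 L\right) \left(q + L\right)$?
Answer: $1512$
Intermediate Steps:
$P{\left(L,q \right)} = - 11 L \left(L + q\right)$
$\left(-20 + P{\left(-1,5 \right)}\right) 63 = \left(-20 - - 11 \left(-1 + 5\right)\right) 63 = \left(-20 - \left(-11\right) 4\right) 63 = \left(-20 + 44\right) 63 = 24 \cdot 63 = 1512$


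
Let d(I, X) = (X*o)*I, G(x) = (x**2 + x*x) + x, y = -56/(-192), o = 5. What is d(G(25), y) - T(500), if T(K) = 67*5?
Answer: 12195/8 ≈ 1524.4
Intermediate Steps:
y = 7/24 (y = -56*(-1/192) = 7/24 ≈ 0.29167)
G(x) = x + 2*x**2 (G(x) = (x**2 + x**2) + x = 2*x**2 + x = x + 2*x**2)
d(I, X) = 5*I*X (d(I, X) = (X*5)*I = (5*X)*I = 5*I*X)
T(K) = 335
d(G(25), y) - T(500) = 5*(25*(1 + 2*25))*(7/24) - 1*335 = 5*(25*(1 + 50))*(7/24) - 335 = 5*(25*51)*(7/24) - 335 = 5*1275*(7/24) - 335 = 14875/8 - 335 = 12195/8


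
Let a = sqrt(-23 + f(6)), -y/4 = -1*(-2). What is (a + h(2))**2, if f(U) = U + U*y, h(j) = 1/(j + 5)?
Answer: -3184/49 + 2*I*sqrt(65)/7 ≈ -64.98 + 2.3035*I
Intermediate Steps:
y = -8 (y = -(-4)*(-2) = -4*2 = -8)
h(j) = 1/(5 + j)
f(U) = -7*U (f(U) = U + U*(-8) = U - 8*U = -7*U)
a = I*sqrt(65) (a = sqrt(-23 - 7*6) = sqrt(-23 - 42) = sqrt(-65) = I*sqrt(65) ≈ 8.0623*I)
(a + h(2))**2 = (I*sqrt(65) + 1/(5 + 2))**2 = (I*sqrt(65) + 1/7)**2 = (1/7 + I*sqrt(65))**2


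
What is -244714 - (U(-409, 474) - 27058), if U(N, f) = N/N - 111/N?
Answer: -89021824/409 ≈ -2.1766e+5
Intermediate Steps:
U(N, f) = 1 - 111/N
-244714 - (U(-409, 474) - 27058) = -244714 - ((-111 - 409)/(-409) - 27058) = -244714 - (-1/409*(-520) - 27058) = -244714 - (520/409 - 27058) = -244714 - 1*(-11066202/409) = -244714 + 11066202/409 = -89021824/409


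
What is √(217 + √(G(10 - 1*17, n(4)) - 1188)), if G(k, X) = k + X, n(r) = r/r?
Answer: √(217 + I*√1194) ≈ 14.777 + 1.1692*I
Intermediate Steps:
n(r) = 1
G(k, X) = X + k
√(217 + √(G(10 - 1*17, n(4)) - 1188)) = √(217 + √((1 + (10 - 1*17)) - 1188)) = √(217 + √((1 + (10 - 17)) - 1188)) = √(217 + √((1 - 7) - 1188)) = √(217 + √(-6 - 1188)) = √(217 + √(-1194)) = √(217 + I*√1194)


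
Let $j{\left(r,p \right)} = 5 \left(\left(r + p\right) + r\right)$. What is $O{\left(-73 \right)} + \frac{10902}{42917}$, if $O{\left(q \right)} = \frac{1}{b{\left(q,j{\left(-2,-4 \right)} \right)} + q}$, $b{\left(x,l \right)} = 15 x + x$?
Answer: $\frac{13486465}{53259997} \approx 0.25322$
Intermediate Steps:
$j{\left(r,p \right)} = 5 p + 10 r$ ($j{\left(r,p \right)} = 5 \left(\left(p + r\right) + r\right) = 5 \left(p + 2 r\right) = 5 p + 10 r$)
$b{\left(x,l \right)} = 16 x$
$O{\left(q \right)} = \frac{1}{17 q}$ ($O{\left(q \right)} = \frac{1}{16 q + q} = \frac{1}{17 q}$)
$O{\left(-73 \right)} + \frac{10902}{42917} = \frac{1}{17 \left(-73\right)} + \frac{10902}{42917} = \frac{1}{17} \left(- \frac{1}{73}\right) + 10902 \cdot \frac{1}{42917} = - \frac{1}{1241} + \frac{10902}{42917} = \frac{13486465}{53259997}$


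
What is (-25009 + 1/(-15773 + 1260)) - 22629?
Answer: -691370295/14513 ≈ -47638.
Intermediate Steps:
(-25009 + 1/(-15773 + 1260)) - 22629 = (-25009 + 1/(-14513)) - 22629 = (-25009 - 1/14513) - 22629 = -362955618/14513 - 22629 = -691370295/14513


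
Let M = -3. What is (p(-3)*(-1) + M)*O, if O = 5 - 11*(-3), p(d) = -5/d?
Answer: -532/3 ≈ -177.33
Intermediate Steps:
O = 38 (O = 5 + 33 = 38)
(p(-3)*(-1) + M)*O = (-5/(-3)*(-1) - 3)*38 = (-5*(-⅓)*(-1) - 3)*38 = ((5/3)*(-1) - 3)*38 = (-5/3 - 3)*38 = -14/3*38 = -532/3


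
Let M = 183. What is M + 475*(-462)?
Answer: -219267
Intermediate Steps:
M + 475*(-462) = 183 + 475*(-462) = 183 - 219450 = -219267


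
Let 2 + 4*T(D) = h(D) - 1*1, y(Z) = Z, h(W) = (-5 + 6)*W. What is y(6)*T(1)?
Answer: -3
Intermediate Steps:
h(W) = W (h(W) = 1*W = W)
T(D) = -3/4 + D/4 (T(D) = -1/2 + (D - 1*1)/4 = -1/2 + (D - 1)/4 = -1/2 + (-1 + D)/4 = -1/2 + (-1/4 + D/4) = -3/4 + D/4)
y(6)*T(1) = 6*(-3/4 + (1/4)*1) = 6*(-3/4 + 1/4) = 6*(-1/2) = -3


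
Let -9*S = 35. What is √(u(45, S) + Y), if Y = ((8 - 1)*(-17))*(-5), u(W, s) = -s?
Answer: 7*√110/3 ≈ 24.472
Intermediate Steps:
S = -35/9 (S = -⅑*35 = -35/9 ≈ -3.8889)
Y = 595 (Y = (7*(-17))*(-5) = -119*(-5) = 595)
√(u(45, S) + Y) = √(-1*(-35/9) + 595) = √(35/9 + 595) = √(5390/9) = 7*√110/3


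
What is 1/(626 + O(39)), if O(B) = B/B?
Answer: 1/627 ≈ 0.0015949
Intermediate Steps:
O(B) = 1
1/(626 + O(39)) = 1/(626 + 1) = 1/627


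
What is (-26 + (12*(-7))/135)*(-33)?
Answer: 13178/15 ≈ 878.53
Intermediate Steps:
(-26 + (12*(-7))/135)*(-33) = (-26 - 84*1/135)*(-33) = (-26 - 28/45)*(-33) = -1198/45*(-33) = 13178/15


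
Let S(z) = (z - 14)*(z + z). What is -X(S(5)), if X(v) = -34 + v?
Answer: 124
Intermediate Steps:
S(z) = 2*z*(-14 + z) (S(z) = (-14 + z)*(2*z) = 2*z*(-14 + z))
-X(S(5)) = -(-34 + 2*5*(-14 + 5)) = -(-34 + 2*5*(-9)) = -(-34 - 90) = -1*(-124) = 124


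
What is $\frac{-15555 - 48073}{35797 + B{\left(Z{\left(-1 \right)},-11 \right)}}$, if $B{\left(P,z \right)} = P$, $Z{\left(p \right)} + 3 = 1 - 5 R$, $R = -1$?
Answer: $- \frac{15907}{8950} \approx -1.7773$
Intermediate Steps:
$Z{\left(p \right)} = 3$ ($Z{\left(p \right)} = -3 + \left(1 - -5\right) = -3 + \left(1 + 5\right) = -3 + 6 = 3$)
$\frac{-15555 - 48073}{35797 + B{\left(Z{\left(-1 \right)},-11 \right)}} = \frac{-15555 - 48073}{35797 + 3} = - \frac{63628}{35800} = \left(-63628\right) \frac{1}{35800} = - \frac{15907}{8950}$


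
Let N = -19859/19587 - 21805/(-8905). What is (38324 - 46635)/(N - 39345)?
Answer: 289924639017/1372478517187 ≈ 0.21124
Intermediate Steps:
N = 50050028/34884447 (N = -19859*1/19587 - 21805*(-1/8905) = -19859/19587 + 4361/1781 = 50050028/34884447 ≈ 1.4347)
(38324 - 46635)/(N - 39345) = (38324 - 46635)/(50050028/34884447 - 39345) = -8311/(-1372478517187/34884447) = -8311*(-34884447/1372478517187) = 289924639017/1372478517187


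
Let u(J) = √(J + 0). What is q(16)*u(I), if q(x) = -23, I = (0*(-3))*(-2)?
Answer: 0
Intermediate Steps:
I = 0 (I = 0*(-2) = 0)
u(J) = √J
q(16)*u(I) = -23*√0 = -23*0 = 0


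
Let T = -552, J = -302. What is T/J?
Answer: 276/151 ≈ 1.8278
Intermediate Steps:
T/J = -552/(-302) = -552*(-1/302) = 276/151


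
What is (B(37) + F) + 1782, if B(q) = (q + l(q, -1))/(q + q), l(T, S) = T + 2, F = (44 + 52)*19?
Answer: 133460/37 ≈ 3607.0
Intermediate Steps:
F = 1824 (F = 96*19 = 1824)
l(T, S) = 2 + T
B(q) = (2 + 2*q)/(2*q) (B(q) = (q + (2 + q))/(q + q) = (2 + 2*q)/((2*q)) = (2 + 2*q)*(1/(2*q)) = (2 + 2*q)/(2*q))
(B(37) + F) + 1782 = ((1 + 37)/37 + 1824) + 1782 = ((1/37)*38 + 1824) + 1782 = (38/37 + 1824) + 1782 = 67526/37 + 1782 = 133460/37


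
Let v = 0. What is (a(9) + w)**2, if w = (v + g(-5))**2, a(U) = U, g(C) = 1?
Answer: 100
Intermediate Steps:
w = 1 (w = (0 + 1)**2 = 1**2 = 1)
(a(9) + w)**2 = (9 + 1)**2 = 10**2 = 100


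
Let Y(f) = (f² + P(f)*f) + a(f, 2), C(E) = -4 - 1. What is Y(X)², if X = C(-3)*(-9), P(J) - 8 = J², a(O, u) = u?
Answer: 8744494144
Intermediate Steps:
C(E) = -5
P(J) = 8 + J²
X = 45 (X = -5*(-9) = 45)
Y(f) = 2 + f² + f*(8 + f²) (Y(f) = (f² + (8 + f²)*f) + 2 = (f² + f*(8 + f²)) + 2 = 2 + f² + f*(8 + f²))
Y(X)² = (2 + 45² + 45*(8 + 45²))² = (2 + 2025 + 45*(8 + 2025))² = (2 + 2025 + 45*2033)² = (2 + 2025 + 91485)² = 93512² = 8744494144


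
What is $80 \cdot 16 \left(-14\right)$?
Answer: $-17920$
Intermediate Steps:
$80 \cdot 16 \left(-14\right) = 1280 \left(-14\right) = -17920$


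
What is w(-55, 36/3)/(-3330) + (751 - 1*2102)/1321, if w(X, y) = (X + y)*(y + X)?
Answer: -6941359/4398930 ≈ -1.5780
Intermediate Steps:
w(X, y) = (X + y)**2 (w(X, y) = (X + y)*(X + y) = (X + y)**2)
w(-55, 36/3)/(-3330) + (751 - 1*2102)/1321 = (-55 + 36/3)**2/(-3330) + (751 - 1*2102)/1321 = (-55 + 36*(1/3))**2*(-1/3330) + (751 - 2102)*(1/1321) = (-55 + 12)**2*(-1/3330) - 1351*1/1321 = (-43)**2*(-1/3330) - 1351/1321 = 1849*(-1/3330) - 1351/1321 = -1849/3330 - 1351/1321 = -6941359/4398930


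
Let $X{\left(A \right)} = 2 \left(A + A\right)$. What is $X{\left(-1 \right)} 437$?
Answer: $-1748$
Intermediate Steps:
$X{\left(A \right)} = 4 A$ ($X{\left(A \right)} = 2 \cdot 2 A = 4 A$)
$X{\left(-1 \right)} 437 = 4 \left(-1\right) 437 = \left(-4\right) 437 = -1748$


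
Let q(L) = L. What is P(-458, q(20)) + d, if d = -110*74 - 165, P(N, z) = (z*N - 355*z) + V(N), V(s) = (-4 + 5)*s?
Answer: -25023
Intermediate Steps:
V(s) = s (V(s) = 1*s = s)
P(N, z) = N - 355*z + N*z (P(N, z) = (z*N - 355*z) + N = (N*z - 355*z) + N = (-355*z + N*z) + N = N - 355*z + N*z)
d = -8305 (d = -8140 - 165 = -8305)
P(-458, q(20)) + d = (-458 - 355*20 - 458*20) - 8305 = (-458 - 7100 - 9160) - 8305 = -16718 - 8305 = -25023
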